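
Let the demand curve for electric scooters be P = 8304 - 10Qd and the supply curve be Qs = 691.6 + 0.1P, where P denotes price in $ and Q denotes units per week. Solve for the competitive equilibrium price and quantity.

Solving each curve for Q: Qd = 830.4 - 0.1P.
Equating demand and supply, 830.4 - 0.1P = 691.6 + 0.1P gives 0.2P = 138.8, so P* = 694.
Then Q* = 830.4 - 0.1(694) = 761.

P* = 694, Q* = 761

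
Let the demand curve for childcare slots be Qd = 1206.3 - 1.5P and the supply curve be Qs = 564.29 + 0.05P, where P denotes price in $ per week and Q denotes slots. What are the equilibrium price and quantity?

At equilibrium Qd = Qs, so 1206.3 - 1.5P = 564.29 + 0.05P; collecting terms, 642.01 = 1.55P and P* = 414.2.
Substitute back: Q* = 1206.3 - 1.5(414.2) = 585.

P* = 414.2, Q* = 585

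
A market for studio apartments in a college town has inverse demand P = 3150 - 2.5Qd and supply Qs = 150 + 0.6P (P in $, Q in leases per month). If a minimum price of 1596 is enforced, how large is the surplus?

Surplus = 486

In direct form, Qd = 1260 - 0.4P.
At P = 1596: Qd = 621.6 and Qs = 1107.6.
Surplus = Qs - Qd = 1107.6 - 621.6 = 486.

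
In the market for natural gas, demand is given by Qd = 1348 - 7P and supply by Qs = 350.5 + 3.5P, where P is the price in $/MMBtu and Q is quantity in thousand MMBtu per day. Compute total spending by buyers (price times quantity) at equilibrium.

Equating demand and supply, 1348 - 7P = 350.5 + 3.5P gives 10.5P = 997.5, so P* = 95.
Then Q* = 1348 - 7(95) = 683.
Total spending by buyers = P* × Q* = 95 × 683 = 64885.

Total spending by buyers = 64885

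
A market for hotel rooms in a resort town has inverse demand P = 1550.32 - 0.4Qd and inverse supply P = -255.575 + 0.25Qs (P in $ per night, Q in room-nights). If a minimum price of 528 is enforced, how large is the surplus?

Surplus = 578.5

Solving each curve for Q: Qd = 3875.8 - 2.5P and Qs = 1022.3 + 4P.
Evaluating both curves at the floor price 528 gives Qd = 2555.8, Qs = 3134.3.
Surplus = Qs - Qd = 3134.3 - 2555.8 = 578.5.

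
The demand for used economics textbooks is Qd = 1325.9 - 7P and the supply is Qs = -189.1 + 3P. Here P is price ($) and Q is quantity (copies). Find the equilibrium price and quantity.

P* = 151.5, Q* = 265.4

At equilibrium Qd = Qs, so 1325.9 - 7P = -189.1 + 3P; collecting terms, 1515 = 10P and P* = 151.5.
From the demand curve, Q* = 1325.9 - 7(151.5) = 265.4.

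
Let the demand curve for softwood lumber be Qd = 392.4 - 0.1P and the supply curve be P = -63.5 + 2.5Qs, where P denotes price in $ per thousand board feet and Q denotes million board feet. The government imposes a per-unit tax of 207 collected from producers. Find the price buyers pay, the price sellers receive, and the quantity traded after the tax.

P_b = 899.6, P_s = 692.6, Q = 302.44

Inverting to quantity form: Qs = 25.4 + 0.4P.
The tax drives a wedge P_b - P_s = 207. Substituting P_s = P_b - 207 into supply: Qs = -57.4 + 0.4P_b.
Set Qd = Qs: 392.4 - 0.1P_b = -57.4 + 0.4P_b, so 449.8 = 0.5P_b and P_b = 899.6.
Then P_s = 899.6 - 207 = 692.6 and Q = 392.4 - 0.1(899.6) = 302.44.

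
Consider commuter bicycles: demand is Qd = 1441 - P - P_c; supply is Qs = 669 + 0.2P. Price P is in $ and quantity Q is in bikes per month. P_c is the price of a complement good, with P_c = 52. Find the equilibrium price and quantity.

With P_c = 52, demand is Qd = 1389 - P.
Equating demand and supply, 1389 - P = 669 + 0.2P gives 1.2P = 720, so P* = 600.
Plugging P* into demand: Q* = 1389 - 600 = 789.

P* = 600, Q* = 789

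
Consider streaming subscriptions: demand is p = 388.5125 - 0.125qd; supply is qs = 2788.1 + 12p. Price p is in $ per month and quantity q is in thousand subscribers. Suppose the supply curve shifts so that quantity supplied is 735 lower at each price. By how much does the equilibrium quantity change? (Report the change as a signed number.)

In direct form, qd = 3108.1 - 8p.
Set qd = qs: 3108.1 - 8p = 2788.1 + 12p, so 320 = 20p and p* = 16.
Then q* = 3108.1 - 8(16) = 2980.1.
After the shift, supply is qs = 2053.1 + 12p.
The new intersection has 1055 = 20p, i.e. p = 52.75, q = 2686.1.
Δq = 2686.1 - 2980.1 = -294.

Δq = -294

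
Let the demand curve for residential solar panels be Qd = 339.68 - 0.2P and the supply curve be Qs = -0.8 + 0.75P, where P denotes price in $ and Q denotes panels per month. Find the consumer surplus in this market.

The market clears where 339.68 - 0.2P = -0.8 + 0.75P. Rearranging, 0.95P = 340.48, hence P* = 358.4.
From the demand curve, Q* = 339.68 - 0.2(358.4) = 268.
Demand choke price (Qd = 0): P = 339.68/0.2 = 1698.4. Consumer surplus = ½ × (1698.4 - 358.4) × 268 = 179560.

Consumer surplus = 179560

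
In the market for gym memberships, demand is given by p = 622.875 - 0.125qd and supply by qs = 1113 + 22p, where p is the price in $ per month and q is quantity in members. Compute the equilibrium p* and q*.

Rewriting in direct form: qd = 4983 - 8p.
The market clears where 4983 - 8p = 1113 + 22p. Rearranging, 30p = 3870, hence p* = 129.
Then q* = 4983 - 8(129) = 3951.

p* = 129, q* = 3951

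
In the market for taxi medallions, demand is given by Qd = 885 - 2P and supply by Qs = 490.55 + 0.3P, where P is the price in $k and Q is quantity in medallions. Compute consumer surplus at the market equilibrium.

Consumer surplus = 73441

At equilibrium Qd = Qs, so 885 - 2P = 490.55 + 0.3P; collecting terms, 394.45 = 2.3P and P* = 171.5.
Then Q* = 885 - 2(171.5) = 542.
Demand choke price (Qd = 0): P = 885/2 = 442.5. Consumer surplus = ½ × (442.5 - 171.5) × 542 = 73441.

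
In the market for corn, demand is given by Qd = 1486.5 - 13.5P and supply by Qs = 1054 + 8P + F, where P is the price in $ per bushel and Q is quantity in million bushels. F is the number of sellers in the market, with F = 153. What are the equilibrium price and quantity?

P* = 13, Q* = 1311

With F = 153, supply is Qs = 1207 + 8P.
Equating demand and supply, 1486.5 - 13.5P = 1207 + 8P gives 21.5P = 279.5, so P* = 13.
Plugging P* into demand: Q* = 1486.5 - 13.5(13) = 1311.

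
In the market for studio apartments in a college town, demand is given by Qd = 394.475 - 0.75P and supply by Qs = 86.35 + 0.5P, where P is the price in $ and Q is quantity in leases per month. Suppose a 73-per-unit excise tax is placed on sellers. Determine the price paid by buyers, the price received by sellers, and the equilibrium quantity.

P_b = 275.7, P_s = 202.7, Q = 187.7

Sellers keep P_s = P_b - 73 per unit, so supply in terms of the buyer price is Qs = 49.85 + 0.5P_b.
Equate demand and the shifted supply: 394.475 - 0.75P_b = 49.85 + 0.5P_b, giving 1.25P_b = 344.625, so P_b = 275.7.
So P_s = 202.7 and the quantity traded is Q = 394.475 - 0.75(275.7) = 187.7.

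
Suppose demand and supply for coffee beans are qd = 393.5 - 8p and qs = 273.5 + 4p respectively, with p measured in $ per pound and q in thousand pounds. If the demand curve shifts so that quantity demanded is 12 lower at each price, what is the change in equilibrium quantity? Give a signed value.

Δq = -4

Equating demand and supply, 393.5 - 8p = 273.5 + 4p gives 12p = 120, so p* = 10.
Then q* = 393.5 - 8(10) = 313.5.
After the shift, demand is qd = 381.5 - 8p.
The new intersection has 108 = 12p, i.e. p = 9, q = 309.5.
Δq = 309.5 - 313.5 = -4.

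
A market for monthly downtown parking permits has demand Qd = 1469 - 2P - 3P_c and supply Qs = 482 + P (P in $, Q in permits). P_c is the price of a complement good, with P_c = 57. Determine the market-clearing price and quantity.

With P_c = 57, demand is Qd = 1298 - 2P.
Set Qd = Qs: 1298 - 2P = 482 + P, so 816 = 3P and P* = 272.
Plugging P* into demand: Q* = 1298 - 2(272) = 754.

P* = 272, Q* = 754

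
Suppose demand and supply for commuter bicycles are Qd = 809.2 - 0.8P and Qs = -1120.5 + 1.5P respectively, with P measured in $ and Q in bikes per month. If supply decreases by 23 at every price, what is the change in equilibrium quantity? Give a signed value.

ΔQ = -8

Equating demand and supply, 809.2 - 0.8P = -1120.5 + 1.5P gives 2.3P = 1929.7, so P* = 839.
Plugging P* into demand: Q* = 809.2 - 0.8(839) = 138.
After the shift, supply is Qs = -1143.5 + 1.5P.
New equilibrium: 1952.7 = 2.3P, so P = 849 and Q = 130.
ΔQ = 130 - 138 = -8.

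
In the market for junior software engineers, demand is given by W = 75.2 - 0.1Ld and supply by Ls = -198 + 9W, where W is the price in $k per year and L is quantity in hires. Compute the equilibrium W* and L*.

W* = 50, L* = 252

Rewriting in direct form: Ld = 752 - 10W.
Equating demand and supply, 752 - 10W = -198 + 9W gives 19W = 950, so W* = 50.
From the demand curve, L* = 752 - 10(50) = 252.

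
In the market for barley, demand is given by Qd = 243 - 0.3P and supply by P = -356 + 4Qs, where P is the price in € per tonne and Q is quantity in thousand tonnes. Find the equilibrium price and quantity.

P* = 280, Q* = 159

Rewriting in direct form: Qs = 89 + 0.25P.
The market clears where 243 - 0.3P = 89 + 0.25P. Rearranging, 0.55P = 154, hence P* = 280.
Then Q* = 243 - 0.3(280) = 159.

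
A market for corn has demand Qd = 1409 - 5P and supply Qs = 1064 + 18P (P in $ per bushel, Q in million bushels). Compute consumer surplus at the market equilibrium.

Consumer surplus = 177955.6

The market clears where 1409 - 5P = 1064 + 18P. Rearranging, 23P = 345, hence P* = 15.
Substitute back: Q* = 1409 - 5(15) = 1334.
Demand choke price (Qd = 0): P = 1409/5 = 281.8. Consumer surplus = ½ × (281.8 - 15) × 1334 = 177955.6.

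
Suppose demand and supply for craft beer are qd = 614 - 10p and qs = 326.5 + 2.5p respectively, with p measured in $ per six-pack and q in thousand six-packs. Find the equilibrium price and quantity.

p* = 23, q* = 384

Set qd = qs: 614 - 10p = 326.5 + 2.5p, so 287.5 = 12.5p and p* = 23.
Substitute back: q* = 614 - 10(23) = 384.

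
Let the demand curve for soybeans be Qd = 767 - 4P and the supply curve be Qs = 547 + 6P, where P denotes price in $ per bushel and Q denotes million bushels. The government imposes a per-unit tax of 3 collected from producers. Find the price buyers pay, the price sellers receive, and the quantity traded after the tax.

The tax drives a wedge P_b - P_s = 3. Substituting P_s = P_b - 3 into supply: Qs = 529 + 6P_b.
Market clearing requires 767 - 4P_b = 529 + 6P_b; hence 238 = 10P_b and P_b = 23.8.
Then P_s = 23.8 - 3 = 20.8 and Q = 767 - 4(23.8) = 671.8.

P_b = 23.8, P_s = 20.8, Q = 671.8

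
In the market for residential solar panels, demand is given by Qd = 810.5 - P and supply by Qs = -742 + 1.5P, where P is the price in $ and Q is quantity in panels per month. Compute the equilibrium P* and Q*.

P* = 621, Q* = 189.5

Equating demand and supply, 810.5 - P = -742 + 1.5P gives 2.5P = 1552.5, so P* = 621.
Then Q* = 810.5 - 621 = 189.5.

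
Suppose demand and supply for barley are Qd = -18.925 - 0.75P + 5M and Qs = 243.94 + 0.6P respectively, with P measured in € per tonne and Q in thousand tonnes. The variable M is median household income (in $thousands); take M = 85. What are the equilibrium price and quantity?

With M = 85, demand is Qd = 406.075 - 0.75P.
Equating demand and supply, 406.075 - 0.75P = 243.94 + 0.6P gives 1.35P = 162.135, so P* = 120.1.
Substitute back: Q* = 406.075 - 0.75(120.1) = 316.

P* = 120.1, Q* = 316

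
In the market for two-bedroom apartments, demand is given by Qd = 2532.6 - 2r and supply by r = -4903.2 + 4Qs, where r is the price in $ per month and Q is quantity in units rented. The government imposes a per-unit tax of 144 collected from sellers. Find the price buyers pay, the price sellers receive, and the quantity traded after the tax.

r_b = 596.8, r_s = 452.8, Q = 1339

Rewriting in direct form: Qs = 1225.8 + 0.25r.
With a tax of 144 on sellers, they supply based on the net price r_s = r_b - 144, so Qs = 1189.8 + 0.25r_b.
Equate demand and the shifted supply: 2532.6 - 2r_b = 1189.8 + 0.25r_b, giving 2.25r_b = 1342.8, so r_b = 596.8.
Then r_s = 596.8 - 144 = 452.8 and Q = 2532.6 - 2(596.8) = 1339.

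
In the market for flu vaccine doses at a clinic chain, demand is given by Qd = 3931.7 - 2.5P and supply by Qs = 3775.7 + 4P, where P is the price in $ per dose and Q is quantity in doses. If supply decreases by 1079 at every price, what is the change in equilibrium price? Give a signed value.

Equating demand and supply, 3931.7 - 2.5P = 3775.7 + 4P gives 6.5P = 156, so P* = 24.
Then Q* = 3931.7 - 2.5(24) = 3871.7.
After the shift, supply is Qs = 2696.7 + 4P.
Re-solving, 6.5P = 1235 gives P = 190 and Q = 3456.7.
ΔP = 190 - 24 = 166.

ΔP = 166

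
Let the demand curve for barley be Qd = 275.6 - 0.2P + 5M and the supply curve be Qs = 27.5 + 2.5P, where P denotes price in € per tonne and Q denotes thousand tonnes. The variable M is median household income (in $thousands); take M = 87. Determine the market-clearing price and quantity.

With M = 87, demand is Qd = 710.6 - 0.2P.
The market clears where 710.6 - 0.2P = 27.5 + 2.5P. Rearranging, 2.7P = 683.1, hence P* = 253.
Substitute back: Q* = 710.6 - 0.2(253) = 660.

P* = 253, Q* = 660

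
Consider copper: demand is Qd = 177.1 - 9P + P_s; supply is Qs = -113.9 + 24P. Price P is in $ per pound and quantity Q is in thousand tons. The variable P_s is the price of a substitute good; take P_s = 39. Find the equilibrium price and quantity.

With P_s = 39, demand is Qd = 216.1 - 9P.
At equilibrium Qd = Qs, so 216.1 - 9P = -113.9 + 24P; collecting terms, 330 = 33P and P* = 10.
Plugging P* into demand: Q* = 216.1 - 9(10) = 126.1.

P* = 10, Q* = 126.1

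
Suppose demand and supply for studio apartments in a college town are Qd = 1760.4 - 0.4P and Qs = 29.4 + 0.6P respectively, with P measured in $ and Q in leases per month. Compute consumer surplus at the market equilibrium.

Consumer surplus = 1425780

The market clears where 1760.4 - 0.4P = 29.4 + 0.6P. Rearranging, P = 1731, hence P* = 1731.
Plugging P* into demand: Q* = 1760.4 - 0.4(1731) = 1068.
Demand choke price (Qd = 0): P = 1760.4/0.4 = 4401. Consumer surplus = ½ × (4401 - 1731) × 1068 = 1425780.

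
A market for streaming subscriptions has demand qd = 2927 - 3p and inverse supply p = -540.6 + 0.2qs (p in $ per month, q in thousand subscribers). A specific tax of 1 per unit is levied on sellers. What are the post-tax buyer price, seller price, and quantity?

Solving each curve for q: qs = 2703 + 5p.
Sellers keep p_s = p_b - 1 per unit, so supply in terms of the buyer price is qs = 2698 + 5p_b.
Set qd = qs: 2927 - 3p_b = 2698 + 5p_b, so 229 = 8p_b and p_b = 28.625.
Then p_s = 28.625 - 1 = 27.625 and q = 2927 - 3(28.625) = 2841.125.

p_b = 28.625, p_s = 27.625, q = 2841.125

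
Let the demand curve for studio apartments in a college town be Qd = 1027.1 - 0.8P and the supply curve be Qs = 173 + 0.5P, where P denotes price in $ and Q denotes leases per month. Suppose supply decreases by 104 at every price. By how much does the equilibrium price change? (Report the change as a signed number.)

ΔP = 80

At equilibrium Qd = Qs, so 1027.1 - 0.8P = 173 + 0.5P; collecting terms, 854.1 = 1.3P and P* = 657.
From the demand curve, Q* = 1027.1 - 0.8(657) = 501.5.
After the shift, supply is Qs = 69 + 0.5P.
Re-solving, 1.3P = 958.1 gives P = 737 and Q = 437.5.
ΔP = 737 - 657 = 80.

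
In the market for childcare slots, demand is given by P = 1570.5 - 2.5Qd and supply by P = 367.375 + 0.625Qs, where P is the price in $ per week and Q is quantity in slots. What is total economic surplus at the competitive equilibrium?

Total surplus = 231601.5625

Rewriting in direct form: Qd = 628.2 - 0.4P and Qs = -587.8 + 1.6P.
The market clears where 628.2 - 0.4P = -587.8 + 1.6P. Rearranging, 2P = 1216, hence P* = 608.
From the demand curve, Q* = 628.2 - 0.4(608) = 385.
Demand choke price = 1570.5; supply choke price = 367.375. CS = ½(1570.5 - 608)(385) = 185281.25; PS = ½(608 - 367.375)(385) = 46320.3125. Total surplus = 231601.5625.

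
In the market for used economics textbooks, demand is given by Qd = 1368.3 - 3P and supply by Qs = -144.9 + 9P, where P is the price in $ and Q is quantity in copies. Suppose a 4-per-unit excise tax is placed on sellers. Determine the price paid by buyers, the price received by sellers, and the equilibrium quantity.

The tax drives a wedge P_b - P_s = 4. Substituting P_s = P_b - 4 into supply: Qs = -180.9 + 9P_b.
Market clearing requires 1368.3 - 3P_b = -180.9 + 9P_b; hence 1549.2 = 12P_b and P_b = 129.1.
So P_s = 125.1 and the quantity traded is Q = 1368.3 - 3(129.1) = 981.

P_b = 129.1, P_s = 125.1, Q = 981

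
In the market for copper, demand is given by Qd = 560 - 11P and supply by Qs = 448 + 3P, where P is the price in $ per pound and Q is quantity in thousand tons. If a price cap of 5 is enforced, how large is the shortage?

Evaluating both curves at the ceiling price 5 gives Qd = 505, Qs = 463.
Shortage = Qd - Qs = 505 - 463 = 42.

Shortage = 42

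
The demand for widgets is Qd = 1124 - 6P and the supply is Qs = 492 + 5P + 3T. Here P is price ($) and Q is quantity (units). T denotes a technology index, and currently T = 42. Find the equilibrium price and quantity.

P* = 46, Q* = 848

With T = 42, supply is Qs = 618 + 5P.
At equilibrium Qd = Qs, so 1124 - 6P = 618 + 5P; collecting terms, 506 = 11P and P* = 46.
Substitute back: Q* = 1124 - 6(46) = 848.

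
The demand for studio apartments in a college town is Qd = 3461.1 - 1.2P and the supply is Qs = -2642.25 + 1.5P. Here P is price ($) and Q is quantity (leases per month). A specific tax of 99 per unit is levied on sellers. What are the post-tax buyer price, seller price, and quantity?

P_b = 2315.5, P_s = 2216.5, Q = 682.5

Sellers keep P_s = P_b - 99 per unit, so supply in terms of the buyer price is Qs = -2790.75 + 1.5P_b.
Market clearing requires 3461.1 - 1.2P_b = -2790.75 + 1.5P_b; hence 6251.85 = 2.7P_b and P_b = 2315.5.
So P_s = 2216.5 and the quantity traded is Q = 3461.1 - 1.2(2315.5) = 682.5.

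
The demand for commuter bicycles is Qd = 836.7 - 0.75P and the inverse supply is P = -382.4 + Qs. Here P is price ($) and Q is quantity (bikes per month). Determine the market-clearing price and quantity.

Rewriting in direct form: Qs = 382.4 + P.
At equilibrium Qd = Qs, so 836.7 - 0.75P = 382.4 + P; collecting terms, 454.3 = 1.75P and P* = 259.6.
From the demand curve, Q* = 836.7 - 0.75(259.6) = 642.

P* = 259.6, Q* = 642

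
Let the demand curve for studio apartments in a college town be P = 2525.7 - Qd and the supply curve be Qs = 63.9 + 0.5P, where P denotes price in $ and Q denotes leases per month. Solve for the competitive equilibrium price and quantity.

In direct form, Qd = 2525.7 - P.
At equilibrium Qd = Qs, so 2525.7 - P = 63.9 + 0.5P; collecting terms, 2461.8 = 1.5P and P* = 1641.2.
From the demand curve, Q* = 2525.7 - 1641.2 = 884.5.

P* = 1641.2, Q* = 884.5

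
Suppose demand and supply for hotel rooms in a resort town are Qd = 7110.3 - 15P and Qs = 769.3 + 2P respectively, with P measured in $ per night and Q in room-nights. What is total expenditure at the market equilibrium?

Equating demand and supply, 7110.3 - 15P = 769.3 + 2P gives 17P = 6341, so P* = 373.
From the demand curve, Q* = 7110.3 - 15(373) = 1515.3.
Total expenditure = P* × Q* = 373 × 1515.3 = 565206.9.

Total expenditure = 565206.9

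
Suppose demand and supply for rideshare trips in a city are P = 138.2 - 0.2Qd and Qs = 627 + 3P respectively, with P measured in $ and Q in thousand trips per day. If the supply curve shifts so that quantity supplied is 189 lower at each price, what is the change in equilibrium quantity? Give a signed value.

ΔQ = -118.125

Rewriting in direct form: Qd = 691 - 5P.
The market clears where 691 - 5P = 627 + 3P. Rearranging, 8P = 64, hence P* = 8.
Substitute back: Q* = 691 - 5(8) = 651.
After the shift, supply is Qs = 438 + 3P.
The new intersection has 253 = 8P, i.e. P = 31.625, Q = 532.875.
ΔQ = 532.875 - 651 = -118.125.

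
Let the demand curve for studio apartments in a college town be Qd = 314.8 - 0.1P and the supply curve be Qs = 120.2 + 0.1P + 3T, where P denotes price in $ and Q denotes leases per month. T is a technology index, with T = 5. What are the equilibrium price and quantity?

P* = 898, Q* = 225

With T = 5, supply is Qs = 135.2 + 0.1P.
The market clears where 314.8 - 0.1P = 135.2 + 0.1P. Rearranging, 0.2P = 179.6, hence P* = 898.
Substitute back: Q* = 314.8 - 0.1(898) = 225.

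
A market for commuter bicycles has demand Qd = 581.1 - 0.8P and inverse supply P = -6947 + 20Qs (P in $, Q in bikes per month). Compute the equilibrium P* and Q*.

P* = 275, Q* = 361.1

Solving each curve for Q: Qs = 347.35 + 0.05P.
Equating demand and supply, 581.1 - 0.8P = 347.35 + 0.05P gives 0.85P = 233.75, so P* = 275.
Then Q* = 581.1 - 0.8(275) = 361.1.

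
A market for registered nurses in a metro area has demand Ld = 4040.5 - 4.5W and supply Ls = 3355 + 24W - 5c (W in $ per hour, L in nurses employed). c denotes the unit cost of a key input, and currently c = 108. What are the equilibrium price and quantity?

W* = 43, L* = 3847

With c = 108, supply is Ls = 2815 + 24W.
The market clears where 4040.5 - 4.5W = 2815 + 24W. Rearranging, 28.5W = 1225.5, hence W* = 43.
From the demand curve, L* = 4040.5 - 4.5(43) = 3847.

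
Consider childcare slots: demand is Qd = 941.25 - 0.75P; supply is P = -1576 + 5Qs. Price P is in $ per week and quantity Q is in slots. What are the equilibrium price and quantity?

P* = 659, Q* = 447

In direct form, Qs = 315.2 + 0.2P.
The market clears where 941.25 - 0.75P = 315.2 + 0.2P. Rearranging, 0.95P = 626.05, hence P* = 659.
Plugging P* into demand: Q* = 941.25 - 0.75(659) = 447.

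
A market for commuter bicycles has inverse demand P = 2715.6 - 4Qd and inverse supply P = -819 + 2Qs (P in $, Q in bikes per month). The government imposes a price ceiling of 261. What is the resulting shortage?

In direct form, Qd = 678.9 - 0.25P and Qs = 409.5 + 0.5P.
At P = 261: Qd = 613.65 and Qs = 540.
Shortage = Qd - Qs = 613.65 - 540 = 73.65.

Shortage = 73.65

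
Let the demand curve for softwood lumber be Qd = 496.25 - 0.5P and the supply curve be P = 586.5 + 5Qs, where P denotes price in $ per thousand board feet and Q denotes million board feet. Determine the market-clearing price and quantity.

Solving each curve for Q: Qs = -117.3 + 0.2P.
At equilibrium Qd = Qs, so 496.25 - 0.5P = -117.3 + 0.2P; collecting terms, 613.55 = 0.7P and P* = 876.5.
From the demand curve, Q* = 496.25 - 0.5(876.5) = 58.

P* = 876.5, Q* = 58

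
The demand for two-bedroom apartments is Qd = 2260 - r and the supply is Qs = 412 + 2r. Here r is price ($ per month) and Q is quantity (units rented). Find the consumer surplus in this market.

Equating demand and supply, 2260 - r = 412 + 2r gives 3r = 1848, so r* = 616.
From the demand curve, Q* = 2260 - 616 = 1644.
Demand choke price (Qd = 0): r = 2260. Consumer surplus = ½ × (2260 - 616) × 1644 = 1351368.

Consumer surplus = 1351368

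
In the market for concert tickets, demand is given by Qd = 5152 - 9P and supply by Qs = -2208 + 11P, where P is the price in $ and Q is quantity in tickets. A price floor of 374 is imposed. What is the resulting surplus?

Surplus = 120

With P fixed at 374, quantity demanded is 1786 and quantity supplied is 1906.
Surplus = Qs - Qd = 1906 - 1786 = 120.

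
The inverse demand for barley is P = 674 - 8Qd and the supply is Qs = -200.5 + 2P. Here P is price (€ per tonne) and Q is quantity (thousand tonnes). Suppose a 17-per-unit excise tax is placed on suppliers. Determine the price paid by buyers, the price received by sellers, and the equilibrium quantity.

Inverting to quantity form: Qd = 84.25 - 0.125P.
The tax drives a wedge P_b - P_s = 17. Substituting P_s = P_b - 17 into supply: Qs = -234.5 + 2P_b.
Equate demand and the shifted supply: 84.25 - 0.125P_b = -234.5 + 2P_b, giving 2.125P_b = 318.75, so P_b = 150.
Then P_s = 150 - 17 = 133 and Q = 84.25 - 0.125(150) = 65.5.

P_b = 150, P_s = 133, Q = 65.5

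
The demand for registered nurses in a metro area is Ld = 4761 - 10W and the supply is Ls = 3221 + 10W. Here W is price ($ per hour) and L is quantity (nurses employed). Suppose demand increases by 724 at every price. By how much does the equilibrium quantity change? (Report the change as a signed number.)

ΔL = 362

At equilibrium Ld = Ls, so 4761 - 10W = 3221 + 10W; collecting terms, 1540 = 20W and W* = 77.
From the demand curve, L* = 4761 - 10(77) = 3991.
After the shift, demand is Ld = 5485 - 10W.
The new intersection has 2264 = 20W, i.e. W = 113.2, L = 4353.
ΔL = 4353 - 3991 = 362.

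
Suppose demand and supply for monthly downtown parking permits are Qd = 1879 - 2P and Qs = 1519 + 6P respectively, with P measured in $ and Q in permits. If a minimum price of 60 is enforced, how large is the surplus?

Surplus = 120

With P fixed at 60, quantity demanded is 1759 and quantity supplied is 1879.
Surplus = Qs - Qd = 1879 - 1759 = 120.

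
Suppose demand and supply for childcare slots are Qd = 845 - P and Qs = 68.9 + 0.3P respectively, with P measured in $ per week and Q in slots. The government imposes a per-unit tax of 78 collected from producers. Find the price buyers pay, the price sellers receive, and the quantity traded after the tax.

Producers keep P_s = P_b - 78 per unit, so supply in terms of the buyer price is Qs = 45.5 + 0.3P_b.
Equate demand and the shifted supply: 845 - P_b = 45.5 + 0.3P_b, giving 1.3P_b = 799.5, so P_b = 615.
So P_s = 537 and the quantity traded is Q = 845 - 615 = 230.

P_b = 615, P_s = 537, Q = 230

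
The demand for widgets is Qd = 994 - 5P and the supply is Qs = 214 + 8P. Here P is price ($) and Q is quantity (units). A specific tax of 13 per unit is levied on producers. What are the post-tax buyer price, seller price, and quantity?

P_b = 68, P_s = 55, Q = 654

Producers keep P_s = P_b - 13 per unit, so supply in terms of the buyer price is Qs = 110 + 8P_b.
Equate demand and the shifted supply: 994 - 5P_b = 110 + 8P_b, giving 13P_b = 884, so P_b = 68.
Then P_s = 68 - 13 = 55 and Q = 994 - 5(68) = 654.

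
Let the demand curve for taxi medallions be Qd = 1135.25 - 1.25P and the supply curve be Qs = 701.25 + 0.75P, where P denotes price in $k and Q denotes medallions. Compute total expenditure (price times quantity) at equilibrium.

Equating demand and supply, 1135.25 - 1.25P = 701.25 + 0.75P gives 2P = 434, so P* = 217.
From the demand curve, Q* = 1135.25 - 1.25(217) = 864.
Total expenditure = P* × Q* = 217 × 864 = 187488.

Total expenditure = 187488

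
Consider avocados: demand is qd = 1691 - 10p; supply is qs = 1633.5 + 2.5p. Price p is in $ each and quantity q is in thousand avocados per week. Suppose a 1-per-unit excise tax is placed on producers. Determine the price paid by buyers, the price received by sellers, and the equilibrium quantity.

p_b = 4.8, p_s = 3.8, q = 1643

Producers keep p_s = p_b - 1 per unit, so supply in terms of the buyer price is qs = 1631 + 2.5p_b.
Equate demand and the shifted supply: 1691 - 10p_b = 1631 + 2.5p_b, giving 12.5p_b = 60, so p_b = 4.8.
So p_s = 3.8 and the quantity traded is q = 1691 - 10(4.8) = 1643.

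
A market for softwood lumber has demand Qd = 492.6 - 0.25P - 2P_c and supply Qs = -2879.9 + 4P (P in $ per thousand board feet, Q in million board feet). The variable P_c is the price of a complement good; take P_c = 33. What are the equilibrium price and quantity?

P* = 778, Q* = 232.1

With P_c = 33, demand is Qd = 426.6 - 0.25P.
Set Qd = Qs: 426.6 - 0.25P = -2879.9 + 4P, so 3306.5 = 4.25P and P* = 778.
Then Q* = 426.6 - 0.25(778) = 232.1.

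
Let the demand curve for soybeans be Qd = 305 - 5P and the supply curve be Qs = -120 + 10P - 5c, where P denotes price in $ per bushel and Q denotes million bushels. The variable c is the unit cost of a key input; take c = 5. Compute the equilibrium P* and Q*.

P* = 30, Q* = 155

With c = 5, supply is Qs = -145 + 10P.
At equilibrium Qd = Qs, so 305 - 5P = -145 + 10P; collecting terms, 450 = 15P and P* = 30.
From the demand curve, Q* = 305 - 5(30) = 155.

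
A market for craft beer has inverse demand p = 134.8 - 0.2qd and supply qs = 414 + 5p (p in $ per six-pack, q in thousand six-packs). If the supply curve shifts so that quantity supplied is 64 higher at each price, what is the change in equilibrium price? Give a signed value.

Δp = -6.4

In direct form, qd = 674 - 5p.
The market clears where 674 - 5p = 414 + 5p. Rearranging, 10p = 260, hence p* = 26.
Plugging p* into demand: q* = 674 - 5(26) = 544.
After the shift, supply is qs = 478 + 5p.
New equilibrium: 196 = 10p, so p = 19.6 and q = 576.
Δp = 19.6 - 26 = -6.4.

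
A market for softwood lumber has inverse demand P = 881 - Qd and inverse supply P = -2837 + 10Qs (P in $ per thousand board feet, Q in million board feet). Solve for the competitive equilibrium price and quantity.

P* = 543, Q* = 338

Solving each curve for Q: Qd = 881 - P and Qs = 283.7 + 0.1P.
Equating demand and supply, 881 - P = 283.7 + 0.1P gives 1.1P = 597.3, so P* = 543.
Substitute back: Q* = 881 - 543 = 338.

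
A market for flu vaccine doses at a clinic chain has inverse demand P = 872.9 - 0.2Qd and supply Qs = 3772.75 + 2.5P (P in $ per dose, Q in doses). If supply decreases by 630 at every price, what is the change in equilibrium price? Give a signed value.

ΔP = 84

Solving each curve for Q: Qd = 4364.5 - 5P.
Equating demand and supply, 4364.5 - 5P = 3772.75 + 2.5P gives 7.5P = 591.75, so P* = 78.9.
From the demand curve, Q* = 4364.5 - 5(78.9) = 3970.
After the shift, supply is Qs = 3142.75 + 2.5P.
The new intersection has 1221.75 = 7.5P, i.e. P = 162.9, Q = 3550.
ΔP = 162.9 - 78.9 = 84.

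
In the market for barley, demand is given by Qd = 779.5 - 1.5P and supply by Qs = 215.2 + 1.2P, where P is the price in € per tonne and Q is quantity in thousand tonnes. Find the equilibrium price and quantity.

The market clears where 779.5 - 1.5P = 215.2 + 1.2P. Rearranging, 2.7P = 564.3, hence P* = 209.
Plugging P* into demand: Q* = 779.5 - 1.5(209) = 466.

P* = 209, Q* = 466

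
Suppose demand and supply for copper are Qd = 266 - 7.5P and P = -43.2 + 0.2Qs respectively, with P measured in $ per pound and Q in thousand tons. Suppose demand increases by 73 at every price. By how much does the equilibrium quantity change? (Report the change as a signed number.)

Rewriting in direct form: Qs = 216 + 5P.
Set Qd = Qs: 266 - 7.5P = 216 + 5P, so 50 = 12.5P and P* = 4.
Then Q* = 266 - 7.5(4) = 236.
After the shift, demand is Qd = 339 - 7.5P.
The new intersection has 123 = 12.5P, i.e. P = 9.84, Q = 265.2.
ΔQ = 265.2 - 236 = 29.2.

ΔQ = 29.2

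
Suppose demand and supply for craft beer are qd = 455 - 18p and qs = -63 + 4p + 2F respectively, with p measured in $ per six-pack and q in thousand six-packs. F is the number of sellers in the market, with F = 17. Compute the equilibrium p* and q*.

With F = 17, supply is qs = -29 + 4p.
Set qd = qs: 455 - 18p = -29 + 4p, so 484 = 22p and p* = 22.
Then q* = 455 - 18(22) = 59.

p* = 22, q* = 59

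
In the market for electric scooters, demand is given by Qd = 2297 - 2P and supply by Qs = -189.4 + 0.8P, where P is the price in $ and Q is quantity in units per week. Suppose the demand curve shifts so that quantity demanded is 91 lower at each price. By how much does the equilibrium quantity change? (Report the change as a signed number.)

ΔQ = -26

Set Qd = Qs: 2297 - 2P = -189.4 + 0.8P, so 2486.4 = 2.8P and P* = 888.
Then Q* = 2297 - 2(888) = 521.
After the shift, demand is Qd = 2206 - 2P.
New equilibrium: 2395.4 = 2.8P, so P = 855.5 and Q = 495.
ΔQ = 495 - 521 = -26.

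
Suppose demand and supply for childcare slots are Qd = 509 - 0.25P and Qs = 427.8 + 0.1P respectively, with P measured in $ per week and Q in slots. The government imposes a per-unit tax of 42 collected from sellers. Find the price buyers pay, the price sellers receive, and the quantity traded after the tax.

P_b = 244, P_s = 202, Q = 448

With a tax of 42 on sellers, they supply based on the net price P_s = P_b - 42, so Qs = 423.6 + 0.1P_b.
Market clearing requires 509 - 0.25P_b = 423.6 + 0.1P_b; hence 85.4 = 0.35P_b and P_b = 244.
Then P_s = 244 - 42 = 202 and Q = 509 - 0.25(244) = 448.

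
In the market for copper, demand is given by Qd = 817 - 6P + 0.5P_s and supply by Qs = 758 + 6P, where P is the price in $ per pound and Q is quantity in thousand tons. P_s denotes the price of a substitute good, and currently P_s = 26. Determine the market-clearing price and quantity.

P* = 6, Q* = 794

With P_s = 26, demand is Qd = 830 - 6P.
At equilibrium Qd = Qs, so 830 - 6P = 758 + 6P; collecting terms, 72 = 12P and P* = 6.
Then Q* = 830 - 6(6) = 794.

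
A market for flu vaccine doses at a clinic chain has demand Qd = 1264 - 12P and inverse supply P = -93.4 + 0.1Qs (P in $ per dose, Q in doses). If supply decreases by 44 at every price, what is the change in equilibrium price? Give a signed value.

ΔP = 2

Rewriting in direct form: Qs = 934 + 10P.
The market clears where 1264 - 12P = 934 + 10P. Rearranging, 22P = 330, hence P* = 15.
From the demand curve, Q* = 1264 - 12(15) = 1084.
After the shift, supply is Qs = 890 + 10P.
Re-solving, 22P = 374 gives P = 17 and Q = 1060.
ΔP = 17 - 15 = 2.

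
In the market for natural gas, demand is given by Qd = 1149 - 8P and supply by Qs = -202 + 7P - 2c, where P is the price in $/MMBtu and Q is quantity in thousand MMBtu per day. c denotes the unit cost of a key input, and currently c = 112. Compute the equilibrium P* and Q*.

With c = 112, supply is Qs = -426 + 7P.
Equating demand and supply, 1149 - 8P = -426 + 7P gives 15P = 1575, so P* = 105.
Substitute back: Q* = 1149 - 8(105) = 309.

P* = 105, Q* = 309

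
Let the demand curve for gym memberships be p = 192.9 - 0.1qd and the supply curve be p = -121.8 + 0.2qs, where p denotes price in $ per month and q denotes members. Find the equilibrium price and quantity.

Solving each curve for q: qd = 1929 - 10p and qs = 609 + 5p.
Equating demand and supply, 1929 - 10p = 609 + 5p gives 15p = 1320, so p* = 88.
From the demand curve, q* = 1929 - 10(88) = 1049.

p* = 88, q* = 1049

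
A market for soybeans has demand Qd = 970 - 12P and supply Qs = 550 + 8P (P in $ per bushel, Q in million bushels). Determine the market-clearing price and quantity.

P* = 21, Q* = 718

At equilibrium Qd = Qs, so 970 - 12P = 550 + 8P; collecting terms, 420 = 20P and P* = 21.
Plugging P* into demand: Q* = 970 - 12(21) = 718.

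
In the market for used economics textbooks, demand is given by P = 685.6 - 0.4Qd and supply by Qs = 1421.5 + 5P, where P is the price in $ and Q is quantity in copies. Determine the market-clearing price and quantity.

P* = 39, Q* = 1616.5

Solving each curve for Q: Qd = 1714 - 2.5P.
The market clears where 1714 - 2.5P = 1421.5 + 5P. Rearranging, 7.5P = 292.5, hence P* = 39.
From the demand curve, Q* = 1714 - 2.5(39) = 1616.5.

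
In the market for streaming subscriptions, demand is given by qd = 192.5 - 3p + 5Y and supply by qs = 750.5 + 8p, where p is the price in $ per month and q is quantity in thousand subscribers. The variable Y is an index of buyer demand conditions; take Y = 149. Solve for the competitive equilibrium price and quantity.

With Y = 149, demand is qd = 937.5 - 3p.
Equating demand and supply, 937.5 - 3p = 750.5 + 8p gives 11p = 187, so p* = 17.
Substitute back: q* = 937.5 - 3(17) = 886.5.

p* = 17, q* = 886.5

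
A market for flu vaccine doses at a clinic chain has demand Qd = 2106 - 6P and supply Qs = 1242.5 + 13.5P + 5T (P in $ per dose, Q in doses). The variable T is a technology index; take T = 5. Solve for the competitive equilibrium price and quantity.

P* = 43, Q* = 1848

With T = 5, supply is Qs = 1267.5 + 13.5P.
The market clears where 2106 - 6P = 1267.5 + 13.5P. Rearranging, 19.5P = 838.5, hence P* = 43.
Then Q* = 2106 - 6(43) = 1848.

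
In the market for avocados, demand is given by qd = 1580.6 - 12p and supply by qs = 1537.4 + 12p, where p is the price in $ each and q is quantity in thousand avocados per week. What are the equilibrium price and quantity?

p* = 1.8, q* = 1559

At equilibrium qd = qs, so 1580.6 - 12p = 1537.4 + 12p; collecting terms, 43.2 = 24p and p* = 1.8.
Plugging p* into demand: q* = 1580.6 - 12(1.8) = 1559.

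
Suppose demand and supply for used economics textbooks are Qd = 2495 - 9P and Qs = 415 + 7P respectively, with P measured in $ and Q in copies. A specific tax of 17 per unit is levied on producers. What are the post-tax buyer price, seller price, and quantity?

P_b = 137.4375, P_s = 120.4375, Q = 1258.0625

Producers keep P_s = P_b - 17 per unit, so supply in terms of the buyer price is Qs = 296 + 7P_b.
Set Qd = Qs: 2495 - 9P_b = 296 + 7P_b, so 2199 = 16P_b and P_b = 137.4375.
So P_s = 120.4375 and the quantity traded is Q = 2495 - 9(137.4375) = 1258.0625.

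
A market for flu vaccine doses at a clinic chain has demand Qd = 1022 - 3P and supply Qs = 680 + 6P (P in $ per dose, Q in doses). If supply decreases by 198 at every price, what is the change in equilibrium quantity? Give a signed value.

ΔQ = -66

The market clears where 1022 - 3P = 680 + 6P. Rearranging, 9P = 342, hence P* = 38.
Then Q* = 1022 - 3(38) = 908.
After the shift, supply is Qs = 482 + 6P.
The new intersection has 540 = 9P, i.e. P = 60, Q = 842.
ΔQ = 842 - 908 = -66.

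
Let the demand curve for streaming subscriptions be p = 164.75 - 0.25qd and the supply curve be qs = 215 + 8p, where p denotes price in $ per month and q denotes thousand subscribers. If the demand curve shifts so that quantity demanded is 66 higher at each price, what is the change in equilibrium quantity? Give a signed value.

Rewriting in direct form: qd = 659 - 4p.
At equilibrium qd = qs, so 659 - 4p = 215 + 8p; collecting terms, 444 = 12p and p* = 37.
From the demand curve, q* = 659 - 4(37) = 511.
After the shift, demand is qd = 725 - 4p.
New equilibrium: 510 = 12p, so p = 42.5 and q = 555.
Δq = 555 - 511 = 44.

Δq = 44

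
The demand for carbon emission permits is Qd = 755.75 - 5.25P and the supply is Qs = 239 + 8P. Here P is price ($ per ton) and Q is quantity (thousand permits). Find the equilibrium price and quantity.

Equating demand and supply, 755.75 - 5.25P = 239 + 8P gives 13.25P = 516.75, so P* = 39.
Then Q* = 755.75 - 5.25(39) = 551.

P* = 39, Q* = 551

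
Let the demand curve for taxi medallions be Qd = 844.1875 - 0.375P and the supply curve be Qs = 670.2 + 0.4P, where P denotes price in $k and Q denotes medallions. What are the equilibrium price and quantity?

The market clears where 844.1875 - 0.375P = 670.2 + 0.4P. Rearranging, 0.775P = 173.9875, hence P* = 224.5.
From the demand curve, Q* = 844.1875 - 0.375(224.5) = 760.

P* = 224.5, Q* = 760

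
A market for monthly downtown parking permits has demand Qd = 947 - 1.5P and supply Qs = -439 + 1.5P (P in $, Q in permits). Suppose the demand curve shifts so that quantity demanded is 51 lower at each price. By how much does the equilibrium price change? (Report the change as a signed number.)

The market clears where 947 - 1.5P = -439 + 1.5P. Rearranging, 3P = 1386, hence P* = 462.
Plugging P* into demand: Q* = 947 - 1.5(462) = 254.
After the shift, demand is Qd = 896 - 1.5P.
The new intersection has 1335 = 3P, i.e. P = 445, Q = 228.5.
ΔP = 445 - 462 = -17.

ΔP = -17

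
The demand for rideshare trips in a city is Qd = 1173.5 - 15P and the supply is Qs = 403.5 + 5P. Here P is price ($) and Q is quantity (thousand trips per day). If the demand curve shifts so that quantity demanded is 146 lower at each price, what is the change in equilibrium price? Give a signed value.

ΔP = -7.3

At equilibrium Qd = Qs, so 1173.5 - 15P = 403.5 + 5P; collecting terms, 770 = 20P and P* = 38.5.
Plugging P* into demand: Q* = 1173.5 - 15(38.5) = 596.
After the shift, demand is Qd = 1027.5 - 15P.
New equilibrium: 624 = 20P, so P = 31.2 and Q = 559.5.
ΔP = 31.2 - 38.5 = -7.3.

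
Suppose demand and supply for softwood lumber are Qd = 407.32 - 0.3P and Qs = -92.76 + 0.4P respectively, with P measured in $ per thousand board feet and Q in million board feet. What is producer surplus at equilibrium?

Producer surplus = 46561.25

Set Qd = Qs: 407.32 - 0.3P = -92.76 + 0.4P, so 500.08 = 0.7P and P* = 714.4.
Then Q* = 407.32 - 0.3(714.4) = 193.
Supply choke price (Qs = 0): P = 231.9. Producer surplus = ½ × (714.4 - 231.9) × 193 = 46561.25.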